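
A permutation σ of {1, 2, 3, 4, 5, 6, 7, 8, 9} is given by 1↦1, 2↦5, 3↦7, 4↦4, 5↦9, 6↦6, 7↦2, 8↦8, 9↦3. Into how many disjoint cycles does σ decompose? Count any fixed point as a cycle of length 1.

5

Cycle decomposition: (1) (2 5 9 3 7) (4) (6) (8).
5 cycles.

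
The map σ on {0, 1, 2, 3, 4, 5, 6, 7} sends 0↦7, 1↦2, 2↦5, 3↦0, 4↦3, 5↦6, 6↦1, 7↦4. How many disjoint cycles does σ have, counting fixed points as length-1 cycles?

Cycle decomposition: (0 7 4 3) (1 2 5 6).
2 cycles.

2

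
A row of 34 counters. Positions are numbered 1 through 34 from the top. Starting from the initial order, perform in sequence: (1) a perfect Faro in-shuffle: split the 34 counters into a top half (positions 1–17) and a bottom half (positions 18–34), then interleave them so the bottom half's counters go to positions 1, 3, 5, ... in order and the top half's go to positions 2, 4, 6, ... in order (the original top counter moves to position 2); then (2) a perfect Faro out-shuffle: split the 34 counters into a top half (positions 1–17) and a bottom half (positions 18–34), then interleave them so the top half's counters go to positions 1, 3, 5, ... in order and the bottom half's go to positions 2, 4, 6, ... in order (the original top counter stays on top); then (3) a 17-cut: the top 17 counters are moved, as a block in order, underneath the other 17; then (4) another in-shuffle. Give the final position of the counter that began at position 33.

22

Track the counter from position 33 forward through each operation:
  after op 1 (in-shuffle): 33 → 31
  after op 2 (out-shuffle): 31 → 28
  after op 3 (cut 17): 28 → 11
  after op 4 (in-shuffle): 11 → 22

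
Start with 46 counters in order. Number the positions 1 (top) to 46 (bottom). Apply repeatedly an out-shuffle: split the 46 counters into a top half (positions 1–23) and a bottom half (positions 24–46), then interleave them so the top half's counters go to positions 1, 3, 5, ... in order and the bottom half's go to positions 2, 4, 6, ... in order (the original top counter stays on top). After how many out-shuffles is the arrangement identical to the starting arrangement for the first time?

The out-shuffle permutes the 46 positions with cycle lengths [1, 1, 2, 4, 4, 4, 6, 12, 12].
Every counter is home exactly when every cycle has completed a whole number of laps, i.e. after lcm(1, 2, 4, 6, 12) = 12 out-shuffles.

12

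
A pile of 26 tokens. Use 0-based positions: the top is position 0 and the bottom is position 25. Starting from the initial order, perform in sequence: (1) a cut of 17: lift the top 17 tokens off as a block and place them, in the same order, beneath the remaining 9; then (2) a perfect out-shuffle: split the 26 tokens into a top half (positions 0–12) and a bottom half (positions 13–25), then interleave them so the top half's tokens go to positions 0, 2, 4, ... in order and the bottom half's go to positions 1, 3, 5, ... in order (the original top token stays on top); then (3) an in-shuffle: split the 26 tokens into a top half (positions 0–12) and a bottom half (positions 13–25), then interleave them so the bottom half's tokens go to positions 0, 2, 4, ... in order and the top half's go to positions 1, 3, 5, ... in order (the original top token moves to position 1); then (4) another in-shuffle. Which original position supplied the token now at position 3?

Undo the operations in reverse order, starting from position 3:
  undo op 4 (in-shuffle, from top half): 3 ← 1
  undo op 3 (in-shuffle, from top half): 1 ← 0
  undo op 2 (out-shuffle, from top half): 0 ← 0
  undo op 1 (cut 17): 0 ← 17
So the token at position 3 came from original position 17.

17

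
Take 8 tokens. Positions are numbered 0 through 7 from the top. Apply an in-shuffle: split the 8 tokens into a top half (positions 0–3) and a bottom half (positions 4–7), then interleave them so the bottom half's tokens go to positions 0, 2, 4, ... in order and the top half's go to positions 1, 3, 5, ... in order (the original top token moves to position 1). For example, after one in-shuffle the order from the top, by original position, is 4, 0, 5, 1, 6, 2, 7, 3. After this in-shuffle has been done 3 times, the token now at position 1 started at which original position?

6

Work backwards from position 1, undoing one in-shuffle at a time:
1 ← 0 ← 4 ← 6
So the token now at position 1 started at position 6.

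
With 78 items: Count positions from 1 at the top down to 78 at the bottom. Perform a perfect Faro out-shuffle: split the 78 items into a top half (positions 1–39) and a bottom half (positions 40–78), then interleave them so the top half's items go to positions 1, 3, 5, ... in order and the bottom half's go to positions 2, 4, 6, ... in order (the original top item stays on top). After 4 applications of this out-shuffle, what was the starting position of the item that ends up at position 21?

Work backwards from position 21, undoing one out-shuffle at a time:
21 ← 11 ← 6 ← 42 ← 60
So the item now at position 21 started at position 60.

60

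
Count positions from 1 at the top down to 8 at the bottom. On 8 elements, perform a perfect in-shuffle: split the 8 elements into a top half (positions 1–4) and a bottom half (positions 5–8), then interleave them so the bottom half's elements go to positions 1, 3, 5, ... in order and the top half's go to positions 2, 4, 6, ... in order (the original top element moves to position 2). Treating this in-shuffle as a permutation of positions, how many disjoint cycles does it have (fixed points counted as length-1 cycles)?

Trace each unvisited position around until it returns:
(1 2 4 8 7 5) (3 6)
2 cycles in total.

2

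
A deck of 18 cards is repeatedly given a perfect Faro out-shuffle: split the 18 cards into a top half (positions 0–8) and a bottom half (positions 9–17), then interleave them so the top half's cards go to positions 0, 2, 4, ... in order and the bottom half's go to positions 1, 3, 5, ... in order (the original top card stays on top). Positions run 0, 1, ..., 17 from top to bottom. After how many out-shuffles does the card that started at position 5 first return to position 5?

8

Follow position 5 under repeated out-shuffles:
5 → 10 → 3 → 6 → 12 → 7 → 14 → 11 → 5
It first returns after 8 out-shuffles.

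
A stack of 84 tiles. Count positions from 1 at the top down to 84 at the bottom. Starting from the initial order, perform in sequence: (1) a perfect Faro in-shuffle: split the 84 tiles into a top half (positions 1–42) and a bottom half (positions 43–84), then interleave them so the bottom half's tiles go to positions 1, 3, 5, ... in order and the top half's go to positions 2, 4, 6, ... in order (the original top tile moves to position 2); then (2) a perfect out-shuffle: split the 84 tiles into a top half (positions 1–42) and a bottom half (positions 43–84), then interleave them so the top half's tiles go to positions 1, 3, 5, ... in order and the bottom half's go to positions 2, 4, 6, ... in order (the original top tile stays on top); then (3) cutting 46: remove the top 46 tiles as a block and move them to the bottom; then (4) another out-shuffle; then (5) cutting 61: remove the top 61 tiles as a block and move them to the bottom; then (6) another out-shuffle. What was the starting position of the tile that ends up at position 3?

83

Undo the operations in reverse order, starting from position 3:
  undo op 6 (out-shuffle, from top half): 3 ← 2
  undo op 5 (cut 61): 2 ← 63
  undo op 4 (out-shuffle, from top half): 63 ← 32
  undo op 3 (cut 46): 32 ← 78
  undo op 2 (out-shuffle, from bottom half): 78 ← 81
  undo op 1 (in-shuffle, from bottom half): 81 ← 83
So the tile at position 3 came from original position 83.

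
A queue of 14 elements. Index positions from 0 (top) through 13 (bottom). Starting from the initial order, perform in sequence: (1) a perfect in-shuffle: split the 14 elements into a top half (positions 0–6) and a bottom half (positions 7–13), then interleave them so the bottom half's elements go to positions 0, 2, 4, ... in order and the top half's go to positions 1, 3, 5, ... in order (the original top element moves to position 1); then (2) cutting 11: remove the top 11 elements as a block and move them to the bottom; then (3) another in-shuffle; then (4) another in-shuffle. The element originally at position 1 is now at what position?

12

Track the element from position 1 forward through each operation:
  after op 1 (in-shuffle): 1 → 3
  after op 2 (cut 11): 3 → 6
  after op 3 (in-shuffle): 6 → 13
  after op 4 (in-shuffle): 13 → 12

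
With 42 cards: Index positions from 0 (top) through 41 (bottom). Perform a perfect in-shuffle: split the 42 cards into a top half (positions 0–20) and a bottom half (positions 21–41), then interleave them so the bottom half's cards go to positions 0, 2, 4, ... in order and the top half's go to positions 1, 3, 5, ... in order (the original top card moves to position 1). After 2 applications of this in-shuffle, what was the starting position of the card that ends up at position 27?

Work backwards from position 27, undoing one in-shuffle at a time:
27 ← 13 ← 6
So the card now at position 27 started at position 6.

6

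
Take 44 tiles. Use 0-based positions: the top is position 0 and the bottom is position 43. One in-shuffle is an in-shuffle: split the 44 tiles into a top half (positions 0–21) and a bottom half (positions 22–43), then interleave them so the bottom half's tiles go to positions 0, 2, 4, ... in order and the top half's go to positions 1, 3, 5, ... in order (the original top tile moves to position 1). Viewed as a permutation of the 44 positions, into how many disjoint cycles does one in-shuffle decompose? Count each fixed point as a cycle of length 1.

7

Trace each unvisited position around until it returns:
(0 1 3 7 15 31 ... len 12) (2 5 11 23) (4 9 19 39 34 24) (6 13 27 10 21 43 ... len 12) (8 17 35 26) (14 29) (20 41 38 32)
7 cycles in total.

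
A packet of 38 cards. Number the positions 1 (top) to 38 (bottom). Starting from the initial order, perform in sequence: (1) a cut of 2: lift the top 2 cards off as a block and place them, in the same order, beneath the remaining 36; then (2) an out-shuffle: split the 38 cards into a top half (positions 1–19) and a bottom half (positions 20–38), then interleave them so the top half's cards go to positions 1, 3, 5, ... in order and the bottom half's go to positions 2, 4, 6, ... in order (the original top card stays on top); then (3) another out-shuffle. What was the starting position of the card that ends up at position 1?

3

Undo the operations in reverse order, starting from position 1:
  undo op 3 (out-shuffle, from top half): 1 ← 1
  undo op 2 (out-shuffle, from top half): 1 ← 1
  undo op 1 (cut 2): 1 ← 3
So the card at position 1 came from original position 3.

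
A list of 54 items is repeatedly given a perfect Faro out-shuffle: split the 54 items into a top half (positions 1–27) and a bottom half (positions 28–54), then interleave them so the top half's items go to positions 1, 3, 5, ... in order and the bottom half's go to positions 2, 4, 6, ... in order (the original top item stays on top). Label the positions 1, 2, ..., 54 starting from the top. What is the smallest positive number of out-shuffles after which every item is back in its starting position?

52

The out-shuffle permutes the 54 positions with cycle lengths [1, 1, 52].
Every item is home exactly when every cycle has completed a whole number of laps, i.e. after lcm(1, 52) = 52 out-shuffles.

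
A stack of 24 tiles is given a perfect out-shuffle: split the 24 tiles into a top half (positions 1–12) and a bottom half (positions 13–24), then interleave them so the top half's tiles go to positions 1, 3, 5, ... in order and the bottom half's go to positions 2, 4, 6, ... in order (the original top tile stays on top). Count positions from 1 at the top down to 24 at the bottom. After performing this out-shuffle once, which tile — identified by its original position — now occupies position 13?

7

Work backwards from position 13, undoing one out-shuffle at a time:
13 ← 7
So the tile now at position 13 started at position 7.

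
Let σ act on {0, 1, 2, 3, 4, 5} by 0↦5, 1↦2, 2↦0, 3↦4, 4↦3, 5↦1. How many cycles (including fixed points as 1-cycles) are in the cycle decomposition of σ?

2

Cycle decomposition: (0 5 1 2) (3 4).
2 cycles.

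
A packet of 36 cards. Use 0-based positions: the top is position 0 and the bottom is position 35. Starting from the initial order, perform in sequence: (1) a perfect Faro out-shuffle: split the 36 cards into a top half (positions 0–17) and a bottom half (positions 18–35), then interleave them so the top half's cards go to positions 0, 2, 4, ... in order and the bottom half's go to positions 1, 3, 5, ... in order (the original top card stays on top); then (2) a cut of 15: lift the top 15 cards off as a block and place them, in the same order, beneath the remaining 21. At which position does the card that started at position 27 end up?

Track the card from position 27 forward through each operation:
  after op 1 (out-shuffle): 27 → 19
  after op 2 (cut 15): 19 → 4

4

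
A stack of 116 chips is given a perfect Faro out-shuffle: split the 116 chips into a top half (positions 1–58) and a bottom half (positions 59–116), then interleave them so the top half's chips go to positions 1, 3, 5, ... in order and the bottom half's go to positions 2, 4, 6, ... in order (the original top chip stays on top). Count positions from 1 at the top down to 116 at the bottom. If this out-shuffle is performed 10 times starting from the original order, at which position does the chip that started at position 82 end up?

30

Track the chip's position through each out-shuffle:
82 → 48 → 95 → 74 → 32 → 63 → 10 → 19 → 37 → 73 → 30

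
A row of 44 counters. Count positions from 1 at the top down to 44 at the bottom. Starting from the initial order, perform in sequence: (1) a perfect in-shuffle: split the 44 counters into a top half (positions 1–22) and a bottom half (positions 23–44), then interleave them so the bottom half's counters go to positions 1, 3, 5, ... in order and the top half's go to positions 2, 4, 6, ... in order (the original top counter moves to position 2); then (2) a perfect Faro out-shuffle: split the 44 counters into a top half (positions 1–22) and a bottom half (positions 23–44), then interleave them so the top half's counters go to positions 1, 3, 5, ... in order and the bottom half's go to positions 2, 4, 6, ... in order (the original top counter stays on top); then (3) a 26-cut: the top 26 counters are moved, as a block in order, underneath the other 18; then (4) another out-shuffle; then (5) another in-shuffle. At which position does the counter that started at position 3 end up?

Track the counter from position 3 forward through each operation:
  after op 1 (in-shuffle): 3 → 6
  after op 2 (out-shuffle): 6 → 11
  after op 3 (cut 26): 11 → 29
  after op 4 (out-shuffle): 29 → 14
  after op 5 (in-shuffle): 14 → 28

28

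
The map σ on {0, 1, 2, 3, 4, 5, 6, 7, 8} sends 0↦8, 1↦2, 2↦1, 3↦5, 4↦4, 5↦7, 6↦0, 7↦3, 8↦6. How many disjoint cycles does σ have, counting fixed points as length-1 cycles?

Cycle decomposition: (0 8 6) (1 2) (3 5 7) (4).
4 cycles.

4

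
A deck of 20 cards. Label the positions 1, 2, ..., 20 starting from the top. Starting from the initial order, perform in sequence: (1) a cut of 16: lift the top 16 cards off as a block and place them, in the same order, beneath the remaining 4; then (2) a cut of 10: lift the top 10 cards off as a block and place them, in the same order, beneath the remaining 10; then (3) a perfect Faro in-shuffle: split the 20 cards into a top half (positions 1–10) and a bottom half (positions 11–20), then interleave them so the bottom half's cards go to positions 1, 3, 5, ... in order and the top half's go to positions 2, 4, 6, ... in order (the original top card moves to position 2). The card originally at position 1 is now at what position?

Track the card from position 1 forward through each operation:
  after op 1 (cut 16): 1 → 5
  after op 2 (cut 10): 5 → 15
  after op 3 (in-shuffle): 15 → 9

9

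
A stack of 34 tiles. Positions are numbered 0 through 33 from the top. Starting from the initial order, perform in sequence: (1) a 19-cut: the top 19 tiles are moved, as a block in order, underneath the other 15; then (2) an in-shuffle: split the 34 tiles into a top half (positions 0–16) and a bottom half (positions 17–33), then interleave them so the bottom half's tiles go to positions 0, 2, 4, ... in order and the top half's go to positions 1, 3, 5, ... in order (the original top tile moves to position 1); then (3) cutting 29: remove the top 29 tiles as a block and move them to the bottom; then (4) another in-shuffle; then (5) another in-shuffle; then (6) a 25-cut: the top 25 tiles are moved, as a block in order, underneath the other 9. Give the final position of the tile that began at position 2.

Track the tile from position 2 forward through each operation:
  after op 1 (cut 19): 2 → 17
  after op 2 (in-shuffle): 17 → 0
  after op 3 (cut 29): 0 → 5
  after op 4 (in-shuffle): 5 → 11
  after op 5 (in-shuffle): 11 → 23
  after op 6 (cut 25): 23 → 32

32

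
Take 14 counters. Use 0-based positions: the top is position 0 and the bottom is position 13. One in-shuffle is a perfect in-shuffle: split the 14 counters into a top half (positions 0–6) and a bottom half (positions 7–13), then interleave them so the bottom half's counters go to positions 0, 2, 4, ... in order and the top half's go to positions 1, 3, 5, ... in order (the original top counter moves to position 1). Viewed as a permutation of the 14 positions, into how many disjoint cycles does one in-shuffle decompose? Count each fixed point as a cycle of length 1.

Trace each unvisited position around until it returns:
(0 1 3 7) (2 5 11 8) (4 9) (6 13 12 10)
4 cycles in total.

4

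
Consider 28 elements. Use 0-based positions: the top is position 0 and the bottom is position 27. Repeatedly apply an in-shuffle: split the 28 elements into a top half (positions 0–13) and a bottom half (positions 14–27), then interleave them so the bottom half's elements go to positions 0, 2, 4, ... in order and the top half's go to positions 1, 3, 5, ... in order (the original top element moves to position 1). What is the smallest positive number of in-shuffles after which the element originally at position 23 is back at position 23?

28

Follow position 23 under repeated in-shuffles:
23 → 18 → 8 → 17 → 6 → 13 → 27 → 26 → ... → 23 (length 28)
It first returns after 28 in-shuffles.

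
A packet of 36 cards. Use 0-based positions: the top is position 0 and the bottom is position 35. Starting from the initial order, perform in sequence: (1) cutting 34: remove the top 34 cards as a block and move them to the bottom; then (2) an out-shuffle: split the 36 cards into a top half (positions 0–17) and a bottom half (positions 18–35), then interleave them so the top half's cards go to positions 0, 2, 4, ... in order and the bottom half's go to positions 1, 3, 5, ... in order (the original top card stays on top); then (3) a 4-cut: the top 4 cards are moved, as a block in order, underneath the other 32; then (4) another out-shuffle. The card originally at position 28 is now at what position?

7

Track the card from position 28 forward through each operation:
  after op 1 (cut 34): 28 → 30
  after op 2 (out-shuffle): 30 → 25
  after op 3 (cut 4): 25 → 21
  after op 4 (out-shuffle): 21 → 7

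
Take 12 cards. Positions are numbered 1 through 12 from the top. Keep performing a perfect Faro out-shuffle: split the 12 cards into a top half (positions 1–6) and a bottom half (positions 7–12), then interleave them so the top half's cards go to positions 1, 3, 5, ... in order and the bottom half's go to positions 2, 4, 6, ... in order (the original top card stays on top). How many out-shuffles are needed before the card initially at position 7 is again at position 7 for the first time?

10

Follow position 7 under repeated out-shuffles:
7 → 2 → 3 → 5 → 9 → 6 → 11 → 10 → 8 → 4 → 7
It first returns after 10 out-shuffles.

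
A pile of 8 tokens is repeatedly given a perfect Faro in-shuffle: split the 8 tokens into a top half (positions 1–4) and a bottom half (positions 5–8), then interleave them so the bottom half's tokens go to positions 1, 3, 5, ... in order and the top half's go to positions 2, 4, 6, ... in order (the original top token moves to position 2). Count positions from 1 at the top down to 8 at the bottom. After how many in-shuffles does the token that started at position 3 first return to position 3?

2

Follow position 3 under repeated in-shuffles:
3 → 6 → 3
It first returns after 2 in-shuffles.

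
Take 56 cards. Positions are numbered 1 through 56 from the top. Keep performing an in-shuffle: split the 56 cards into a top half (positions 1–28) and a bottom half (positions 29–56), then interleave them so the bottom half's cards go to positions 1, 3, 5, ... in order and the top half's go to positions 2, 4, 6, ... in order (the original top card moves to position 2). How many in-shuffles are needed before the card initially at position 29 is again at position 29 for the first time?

Follow position 29 under repeated in-shuffles:
29 → 1 → 2 → 4 → 8 → 16 → 32 → 7 → 14 → 28 → 56 → 55 → 53 → 49 → 41 → 25 → 50 → 43 → 29
It first returns after 18 in-shuffles.

18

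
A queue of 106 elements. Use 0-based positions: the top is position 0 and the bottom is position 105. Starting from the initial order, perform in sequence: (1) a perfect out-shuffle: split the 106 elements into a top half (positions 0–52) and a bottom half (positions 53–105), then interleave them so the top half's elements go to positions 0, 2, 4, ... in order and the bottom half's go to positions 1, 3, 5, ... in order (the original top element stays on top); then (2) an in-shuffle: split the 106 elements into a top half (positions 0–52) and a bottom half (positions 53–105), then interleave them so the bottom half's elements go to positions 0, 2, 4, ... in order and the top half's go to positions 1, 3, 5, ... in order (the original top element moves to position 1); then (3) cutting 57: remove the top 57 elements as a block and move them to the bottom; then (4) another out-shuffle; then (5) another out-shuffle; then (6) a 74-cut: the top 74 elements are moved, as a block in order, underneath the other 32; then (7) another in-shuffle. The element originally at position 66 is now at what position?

55

Track the element from position 66 forward through each operation:
  after op 1 (out-shuffle): 66 → 27
  after op 2 (in-shuffle): 27 → 55
  after op 3 (cut 57): 55 → 104
  after op 4 (out-shuffle): 104 → 103
  after op 5 (out-shuffle): 103 → 101
  after op 6 (cut 74): 101 → 27
  after op 7 (in-shuffle): 27 → 55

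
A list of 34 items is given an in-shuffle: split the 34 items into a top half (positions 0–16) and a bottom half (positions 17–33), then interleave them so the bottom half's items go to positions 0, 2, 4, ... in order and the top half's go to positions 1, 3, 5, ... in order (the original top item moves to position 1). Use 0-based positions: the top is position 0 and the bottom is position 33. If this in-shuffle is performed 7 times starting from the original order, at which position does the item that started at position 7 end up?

8

Track the item's position through each in-shuffle:
7 → 15 → 31 → 28 → 22 → 10 → 21 → 8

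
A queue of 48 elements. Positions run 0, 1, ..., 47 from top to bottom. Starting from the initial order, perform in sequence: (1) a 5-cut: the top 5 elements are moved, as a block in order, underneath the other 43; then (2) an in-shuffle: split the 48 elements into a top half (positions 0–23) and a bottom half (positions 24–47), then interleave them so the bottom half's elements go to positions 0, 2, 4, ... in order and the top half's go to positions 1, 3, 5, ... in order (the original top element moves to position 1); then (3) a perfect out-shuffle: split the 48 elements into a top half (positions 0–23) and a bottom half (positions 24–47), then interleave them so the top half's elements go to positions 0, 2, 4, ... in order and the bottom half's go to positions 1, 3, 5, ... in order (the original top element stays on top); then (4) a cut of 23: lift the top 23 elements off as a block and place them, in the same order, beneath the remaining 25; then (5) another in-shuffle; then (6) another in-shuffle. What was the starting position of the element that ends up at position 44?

10

Undo the operations in reverse order, starting from position 44:
  undo op 6 (in-shuffle, from bottom half): 44 ← 46
  undo op 5 (in-shuffle, from bottom half): 46 ← 47
  undo op 4 (cut 23): 47 ← 22
  undo op 3 (out-shuffle, from top half): 22 ← 11
  undo op 2 (in-shuffle, from top half): 11 ← 5
  undo op 1 (cut 5): 5 ← 10
So the element at position 44 came from original position 10.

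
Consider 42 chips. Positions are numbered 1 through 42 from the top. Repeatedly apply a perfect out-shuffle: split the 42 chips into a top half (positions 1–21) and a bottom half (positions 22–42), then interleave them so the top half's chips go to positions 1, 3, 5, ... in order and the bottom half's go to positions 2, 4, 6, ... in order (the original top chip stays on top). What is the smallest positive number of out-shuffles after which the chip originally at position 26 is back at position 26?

Follow position 26 under repeated out-shuffles:
26 → 10 → 19 → 37 → 32 → 22 → 2 → 3 → 5 → 9 → 17 → 33 → 24 → 6 → 11 → 21 → 41 → 40 → 38 → 34 → 26
It first returns after 20 out-shuffles.

20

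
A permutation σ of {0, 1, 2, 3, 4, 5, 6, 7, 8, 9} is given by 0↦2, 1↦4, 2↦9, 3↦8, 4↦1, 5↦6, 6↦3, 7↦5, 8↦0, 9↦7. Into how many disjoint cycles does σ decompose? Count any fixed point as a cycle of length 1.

2

Cycle decomposition: (0 2 9 7 5 6 3 8) (1 4).
2 cycles.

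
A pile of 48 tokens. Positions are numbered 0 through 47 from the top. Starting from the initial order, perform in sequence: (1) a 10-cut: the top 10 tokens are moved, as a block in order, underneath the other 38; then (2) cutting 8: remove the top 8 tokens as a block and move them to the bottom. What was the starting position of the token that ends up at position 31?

1

Undo the operations in reverse order, starting from position 31:
  undo op 2 (cut 8): 31 ← 39
  undo op 1 (cut 10): 39 ← 1
So the token at position 31 came from original position 1.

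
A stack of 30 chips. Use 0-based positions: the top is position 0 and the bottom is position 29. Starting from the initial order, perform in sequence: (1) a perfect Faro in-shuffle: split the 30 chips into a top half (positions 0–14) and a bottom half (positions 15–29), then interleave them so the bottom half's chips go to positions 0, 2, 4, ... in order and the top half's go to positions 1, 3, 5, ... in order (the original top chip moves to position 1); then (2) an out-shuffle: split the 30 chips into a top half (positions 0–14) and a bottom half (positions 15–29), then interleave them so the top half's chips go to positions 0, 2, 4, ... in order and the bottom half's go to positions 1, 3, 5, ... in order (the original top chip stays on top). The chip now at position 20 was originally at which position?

Undo the operations in reverse order, starting from position 20:
  undo op 2 (out-shuffle, from top half): 20 ← 10
  undo op 1 (in-shuffle, from bottom half): 10 ← 20
So the chip at position 20 came from original position 20.

20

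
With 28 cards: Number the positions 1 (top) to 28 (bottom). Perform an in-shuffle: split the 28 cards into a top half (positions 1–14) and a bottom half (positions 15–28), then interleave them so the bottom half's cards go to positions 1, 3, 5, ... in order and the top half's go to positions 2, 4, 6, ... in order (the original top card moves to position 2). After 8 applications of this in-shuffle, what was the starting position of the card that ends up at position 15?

Work backwards from position 15, undoing one in-shuffle at a time:
15 ← 22 ← 11 ← 20 ← 10 ← 5 ← 17 ← 23 ← 26
So the card now at position 15 started at position 26.

26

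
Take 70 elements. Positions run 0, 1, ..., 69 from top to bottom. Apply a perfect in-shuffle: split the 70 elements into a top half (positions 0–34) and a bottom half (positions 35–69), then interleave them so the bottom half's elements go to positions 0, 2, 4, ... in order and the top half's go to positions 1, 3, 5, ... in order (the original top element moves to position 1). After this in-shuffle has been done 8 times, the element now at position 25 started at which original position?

Work backwards from position 25, undoing one in-shuffle at a time:
25 ← 12 ← 41 ← 20 ← 45 ← 22 ← 46 ← 58 ← 64
So the element now at position 25 started at position 64.

64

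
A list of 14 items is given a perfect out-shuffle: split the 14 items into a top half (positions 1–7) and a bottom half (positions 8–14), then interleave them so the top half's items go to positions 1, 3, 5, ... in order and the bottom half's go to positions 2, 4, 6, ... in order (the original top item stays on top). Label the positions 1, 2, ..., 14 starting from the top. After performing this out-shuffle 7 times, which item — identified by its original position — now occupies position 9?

10

Work backwards from position 9, undoing one out-shuffle at a time:
9 ← 5 ← 3 ← 2 ← 8 ← 11 ← 6 ← 10
So the item now at position 9 started at position 10.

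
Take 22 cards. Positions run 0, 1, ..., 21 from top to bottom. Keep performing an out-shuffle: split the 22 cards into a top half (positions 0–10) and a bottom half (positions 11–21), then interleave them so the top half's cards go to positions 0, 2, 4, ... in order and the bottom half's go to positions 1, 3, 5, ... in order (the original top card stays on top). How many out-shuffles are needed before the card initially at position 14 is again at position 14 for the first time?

2

Follow position 14 under repeated out-shuffles:
14 → 7 → 14
It first returns after 2 out-shuffles.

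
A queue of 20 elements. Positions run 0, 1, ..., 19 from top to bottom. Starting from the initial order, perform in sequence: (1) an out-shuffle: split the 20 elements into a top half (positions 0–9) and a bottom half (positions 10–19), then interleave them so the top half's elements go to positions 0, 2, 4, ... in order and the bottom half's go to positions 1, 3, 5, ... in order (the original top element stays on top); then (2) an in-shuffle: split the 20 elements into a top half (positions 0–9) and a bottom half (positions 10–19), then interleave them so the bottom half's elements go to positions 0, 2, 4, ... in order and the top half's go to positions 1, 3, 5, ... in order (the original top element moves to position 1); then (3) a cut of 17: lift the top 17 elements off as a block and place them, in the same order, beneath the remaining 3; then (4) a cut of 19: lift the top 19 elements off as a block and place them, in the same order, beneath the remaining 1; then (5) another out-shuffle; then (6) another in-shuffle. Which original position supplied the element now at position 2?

12

Undo the operations in reverse order, starting from position 2:
  undo op 6 (in-shuffle, from bottom half): 2 ← 11
  undo op 5 (out-shuffle, from bottom half): 11 ← 15
  undo op 4 (cut 19): 15 ← 14
  undo op 3 (cut 17): 14 ← 11
  undo op 2 (in-shuffle, from top half): 11 ← 5
  undo op 1 (out-shuffle, from bottom half): 5 ← 12
So the element at position 2 came from original position 12.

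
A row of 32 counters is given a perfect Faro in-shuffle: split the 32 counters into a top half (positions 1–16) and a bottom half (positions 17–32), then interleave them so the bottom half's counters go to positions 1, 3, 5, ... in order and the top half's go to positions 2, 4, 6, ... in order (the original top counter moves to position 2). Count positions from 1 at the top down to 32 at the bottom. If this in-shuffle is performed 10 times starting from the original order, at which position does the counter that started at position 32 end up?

32

Track the counter's position through each in-shuffle:
32 → 31 → 29 → 25 → 17 → 1 → 2 → 4 → 8 → 16 → 32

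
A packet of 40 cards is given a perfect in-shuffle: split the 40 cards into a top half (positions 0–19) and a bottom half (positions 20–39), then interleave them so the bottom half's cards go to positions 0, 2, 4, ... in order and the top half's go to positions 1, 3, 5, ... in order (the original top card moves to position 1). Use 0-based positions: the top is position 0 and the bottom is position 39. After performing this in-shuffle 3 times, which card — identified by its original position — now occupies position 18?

27

Work backwards from position 18, undoing one in-shuffle at a time:
18 ← 29 ← 14 ← 27
So the card now at position 18 started at position 27.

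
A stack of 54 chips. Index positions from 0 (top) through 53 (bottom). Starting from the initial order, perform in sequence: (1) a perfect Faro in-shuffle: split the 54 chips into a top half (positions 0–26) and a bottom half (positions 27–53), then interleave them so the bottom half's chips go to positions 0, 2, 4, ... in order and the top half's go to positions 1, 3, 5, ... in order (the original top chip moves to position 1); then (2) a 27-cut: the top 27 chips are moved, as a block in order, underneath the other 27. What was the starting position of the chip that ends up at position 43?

35

Undo the operations in reverse order, starting from position 43:
  undo op 2 (cut 27): 43 ← 16
  undo op 1 (in-shuffle, from bottom half): 16 ← 35
So the chip at position 43 came from original position 35.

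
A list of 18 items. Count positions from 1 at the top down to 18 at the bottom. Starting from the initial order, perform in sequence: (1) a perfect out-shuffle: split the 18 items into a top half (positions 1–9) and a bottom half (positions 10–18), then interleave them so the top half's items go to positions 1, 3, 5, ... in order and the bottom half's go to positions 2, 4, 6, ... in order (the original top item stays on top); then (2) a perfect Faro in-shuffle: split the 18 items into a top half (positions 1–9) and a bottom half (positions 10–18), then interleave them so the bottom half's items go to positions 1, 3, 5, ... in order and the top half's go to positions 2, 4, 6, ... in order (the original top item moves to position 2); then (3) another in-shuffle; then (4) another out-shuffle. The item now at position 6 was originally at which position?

Undo the operations in reverse order, starting from position 6:
  undo op 4 (out-shuffle, from bottom half): 6 ← 12
  undo op 3 (in-shuffle, from top half): 12 ← 6
  undo op 2 (in-shuffle, from top half): 6 ← 3
  undo op 1 (out-shuffle, from top half): 3 ← 2
So the item at position 6 came from original position 2.

2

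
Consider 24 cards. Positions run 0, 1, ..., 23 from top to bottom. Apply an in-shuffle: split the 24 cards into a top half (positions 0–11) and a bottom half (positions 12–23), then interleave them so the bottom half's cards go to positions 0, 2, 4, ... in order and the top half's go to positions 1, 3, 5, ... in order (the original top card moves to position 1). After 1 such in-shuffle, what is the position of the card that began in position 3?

7

Track the card's position through each in-shuffle:
3 → 7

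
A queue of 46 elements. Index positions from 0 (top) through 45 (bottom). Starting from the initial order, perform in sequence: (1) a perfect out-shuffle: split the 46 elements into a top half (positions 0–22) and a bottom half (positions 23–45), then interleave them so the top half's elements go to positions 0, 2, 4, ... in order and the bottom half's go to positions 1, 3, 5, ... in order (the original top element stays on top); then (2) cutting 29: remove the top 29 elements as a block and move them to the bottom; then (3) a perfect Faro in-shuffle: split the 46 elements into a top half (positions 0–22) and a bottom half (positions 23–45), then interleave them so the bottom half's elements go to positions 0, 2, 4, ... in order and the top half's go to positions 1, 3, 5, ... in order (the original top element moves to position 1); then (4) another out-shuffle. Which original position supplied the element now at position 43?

Undo the operations in reverse order, starting from position 43:
  undo op 4 (out-shuffle, from bottom half): 43 ← 44
  undo op 3 (in-shuffle, from bottom half): 44 ← 45
  undo op 2 (cut 29): 45 ← 28
  undo op 1 (out-shuffle, from top half): 28 ← 14
So the element at position 43 came from original position 14.

14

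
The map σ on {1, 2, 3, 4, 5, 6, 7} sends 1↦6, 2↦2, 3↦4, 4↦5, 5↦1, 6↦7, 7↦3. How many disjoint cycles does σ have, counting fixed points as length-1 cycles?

Cycle decomposition: (1 6 7 3 4 5) (2).
2 cycles.

2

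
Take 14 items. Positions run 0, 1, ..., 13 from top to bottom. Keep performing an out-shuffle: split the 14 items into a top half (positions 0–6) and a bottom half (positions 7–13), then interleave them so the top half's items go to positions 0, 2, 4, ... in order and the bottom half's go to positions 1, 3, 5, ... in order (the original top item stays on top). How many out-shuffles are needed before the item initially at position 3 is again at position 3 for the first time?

Follow position 3 under repeated out-shuffles:
3 → 6 → 12 → 11 → 9 → 5 → 10 → 7 → 1 → 2 → 4 → 8 → 3
It first returns after 12 out-shuffles.

12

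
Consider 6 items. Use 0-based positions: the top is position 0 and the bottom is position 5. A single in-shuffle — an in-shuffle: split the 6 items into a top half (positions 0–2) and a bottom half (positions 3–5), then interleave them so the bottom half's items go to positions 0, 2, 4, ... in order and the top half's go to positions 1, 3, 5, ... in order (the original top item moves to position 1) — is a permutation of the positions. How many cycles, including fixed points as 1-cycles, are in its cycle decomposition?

Trace each unvisited position around until it returns:
(0 1 3) (2 5 4)
2 cycles in total.

2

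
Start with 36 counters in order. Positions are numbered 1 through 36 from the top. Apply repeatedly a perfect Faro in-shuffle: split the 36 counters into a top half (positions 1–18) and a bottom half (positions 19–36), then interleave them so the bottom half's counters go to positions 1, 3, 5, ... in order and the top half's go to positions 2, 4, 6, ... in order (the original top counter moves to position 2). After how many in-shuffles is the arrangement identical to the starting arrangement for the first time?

The in-shuffle permutes the 36 positions with cycle lengths [36].
Every counter is home exactly when every cycle has completed a whole number of laps, i.e. after lcm(36) = 36 in-shuffles.

36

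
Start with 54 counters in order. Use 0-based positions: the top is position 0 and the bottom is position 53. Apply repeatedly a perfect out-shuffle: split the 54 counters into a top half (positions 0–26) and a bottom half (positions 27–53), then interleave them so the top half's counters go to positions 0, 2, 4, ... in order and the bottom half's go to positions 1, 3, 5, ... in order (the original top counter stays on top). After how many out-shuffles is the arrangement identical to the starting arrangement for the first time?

52

The out-shuffle permutes the 54 positions with cycle lengths [1, 1, 52].
Every counter is home exactly when every cycle has completed a whole number of laps, i.e. after lcm(1, 52) = 52 out-shuffles.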